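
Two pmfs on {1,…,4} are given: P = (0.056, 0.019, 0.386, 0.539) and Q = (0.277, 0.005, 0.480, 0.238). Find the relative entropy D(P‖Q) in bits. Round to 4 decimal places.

0.4217 bits

D(P‖Q) = Σ p·log₂(p/q).
  0.056·log₂(0.056/0.277) = -0.12916
  0.019·log₂(0.019/0.005) = 0.03659
  0.386·log₂(0.386/0.480) = -0.12137
  0.539·log₂(0.539/0.238) = 0.63566
D(P‖Q) = 0.4217 bits.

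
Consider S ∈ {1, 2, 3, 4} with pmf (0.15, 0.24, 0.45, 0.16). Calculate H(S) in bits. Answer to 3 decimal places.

H(S) = −Σ p·log₂ p.
  −(0.15)·log₂(0.15) = 0.4105
  −(0.24)·log₂(0.24) = 0.4941
  −(0.45)·log₂(0.45) = 0.5184
  −(0.16)·log₂(0.16) = 0.4230
Sum: 0.4105 + 0.4941 + 0.5184 + 0.4230 = 1.846 bits.

1.846 bits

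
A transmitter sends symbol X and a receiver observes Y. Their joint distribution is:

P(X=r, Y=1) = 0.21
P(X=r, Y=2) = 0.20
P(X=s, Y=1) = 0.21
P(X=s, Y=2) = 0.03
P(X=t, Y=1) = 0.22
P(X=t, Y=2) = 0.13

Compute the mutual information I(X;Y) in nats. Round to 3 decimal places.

Marginals: p(X) = (0.4100, 0.2400, 0.3500), p(Y) = (0.6400, 0.3600).
I(X;Y) = Σ p(x,y)·ln[p(x,y)/(p(x)p(y))].
  (r,1): 0.21·ln(0.8003) = -0.0468
  (r,2): 0.20·ln(1.3550) = 0.0608
  (s,1): 0.21·ln(1.3672) = 0.0657
  (s,2): 0.03·ln(0.3472) = -0.0317
  (t,1): 0.22·ln(0.9821) = -0.0040
  (t,2): 0.13·ln(1.0317) = 0.0041
Sum = 0.048 nats.

0.048 nats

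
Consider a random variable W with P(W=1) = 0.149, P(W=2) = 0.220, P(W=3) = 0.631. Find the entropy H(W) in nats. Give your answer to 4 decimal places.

0.9073 nats

H(W) = −Σ p·ln p.
  −(0.149)·ln(0.149) = 0.28367
  −(0.220)·ln(0.220) = 0.33311
  −(0.631)·ln(0.631) = 0.29054
Sum: 0.28367 + 0.33311 + 0.29054 = 0.9073 nats.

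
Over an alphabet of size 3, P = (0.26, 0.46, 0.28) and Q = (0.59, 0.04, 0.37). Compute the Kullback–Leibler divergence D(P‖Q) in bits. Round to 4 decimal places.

D(P‖Q) = Σ p·log₂(p/q).
  0.26·log₂(0.26/0.59) = -0.30737
  0.46·log₂(0.46/0.04) = 1.62084
  0.28·log₂(0.28/0.37) = -0.11259
D(P‖Q) = 1.2009 bits.

1.2009 bits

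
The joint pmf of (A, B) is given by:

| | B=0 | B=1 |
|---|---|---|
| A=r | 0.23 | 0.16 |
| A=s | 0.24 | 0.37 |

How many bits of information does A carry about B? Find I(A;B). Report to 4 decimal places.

0.0267 bits

Marginals: p(A) = (0.3900, 0.6100), p(B) = (0.4700, 0.5300).
I(A;B) = H(A) + H(B) − H(A,B).
H(A) = 0.9648, H(B) = 0.9974, H(A,B) = 1.9355.
I(A;B) = 0.9648 + 0.9974 − 1.9355 = 0.0267 bits.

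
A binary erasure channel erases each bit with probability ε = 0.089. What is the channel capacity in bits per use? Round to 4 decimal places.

0.9110 bits

Binary erasure channel: capacity C = 1 − ε.
C = 1 − 0.089 = 0.9110 bits per channel use.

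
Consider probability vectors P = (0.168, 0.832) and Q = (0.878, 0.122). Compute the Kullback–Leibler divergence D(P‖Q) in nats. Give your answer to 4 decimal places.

D(P‖Q) = Σ p·ln(p/q).
  0.168·ln(0.168/0.878) = -0.27782
  0.832·ln(0.832/0.122) = 1.59728
D(P‖Q) = 1.3195 nats.

1.3195 nats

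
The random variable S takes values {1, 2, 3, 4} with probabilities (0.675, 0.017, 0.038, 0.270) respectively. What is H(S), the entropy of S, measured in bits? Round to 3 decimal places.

1.172 bits

H(S) = −Σ p·log₂ p.
  −(0.675)·log₂(0.675) = 0.3828
  −(0.017)·log₂(0.017) = 0.0999
  −(0.038)·log₂(0.038) = 0.1793
  −(0.270)·log₂(0.270) = 0.5100
Sum: 0.3828 + 0.0999 + 0.1793 + 0.5100 = 1.172 bits.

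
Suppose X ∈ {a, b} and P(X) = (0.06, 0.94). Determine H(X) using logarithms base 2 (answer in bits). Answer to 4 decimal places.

H(X) = −Σ p·log₂ p.
  −(0.06)·log₂(0.06) = 0.24353
  −(0.94)·log₂(0.94) = 0.08391
Sum: 0.24353 + 0.08391 = 0.3274 bits.

0.3274 bits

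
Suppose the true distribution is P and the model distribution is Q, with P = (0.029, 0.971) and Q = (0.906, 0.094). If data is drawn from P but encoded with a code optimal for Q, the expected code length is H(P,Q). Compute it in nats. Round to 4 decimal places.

2.2988 nats

H(P,Q) = −Σ p·ln q.
  −0.029·ln(0.906) = 0.00286
  −0.971·ln(0.094) = 2.29589
H(P,Q) = 2.2988 nats.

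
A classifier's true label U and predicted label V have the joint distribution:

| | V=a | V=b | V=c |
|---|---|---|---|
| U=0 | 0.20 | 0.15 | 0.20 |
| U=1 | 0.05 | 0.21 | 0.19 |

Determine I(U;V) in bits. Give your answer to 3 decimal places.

0.070 bits

Marginals: p(U) = (0.5500, 0.4500), p(V) = (0.2500, 0.3600, 0.3900).
I(U;V) = H(U) + H(V) − H(U,V).
H(U) = 0.9928, H(V) = 1.5604, H(U,V) = 2.4835.
I(U;V) = 0.9928 + 1.5604 − 2.4835 = 0.070 bits.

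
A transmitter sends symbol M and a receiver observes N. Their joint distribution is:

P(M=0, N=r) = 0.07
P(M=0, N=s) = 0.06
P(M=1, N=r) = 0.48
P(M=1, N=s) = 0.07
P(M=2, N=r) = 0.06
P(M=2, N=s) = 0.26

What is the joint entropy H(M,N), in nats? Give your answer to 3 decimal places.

1.412 nats

H(M,N) = −Σ p(x,y)·ln p(x,y) over all 6 cells.
  cell (0,r): −0.07·ln0.07 = 0.1861
  cell (0,s): −0.06·ln0.06 = 0.1688
  cell (1,r): −0.48·ln0.48 = 0.3523
  cell (1,s): −0.07·ln0.07 = 0.1861
  cell (2,r): −0.06·ln0.06 = 0.1688
  cell (2,s): −0.26·ln0.26 = 0.3502
Sum = 1.412 nats.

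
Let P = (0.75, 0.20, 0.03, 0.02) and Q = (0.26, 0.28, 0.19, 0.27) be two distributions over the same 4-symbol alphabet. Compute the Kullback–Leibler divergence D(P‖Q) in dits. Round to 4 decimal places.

D(P‖Q) = Σ p·log₁₀(p/q).
  0.75·log₁₀(0.75/0.26) = 0.34507
  0.20·log₁₀(0.20/0.28) = -0.02923
  0.03·log₁₀(0.03/0.19) = -0.02405
  0.02·log₁₀(0.02/0.27) = -0.02261
D(P‖Q) = 0.2692 dits.

0.2692 dits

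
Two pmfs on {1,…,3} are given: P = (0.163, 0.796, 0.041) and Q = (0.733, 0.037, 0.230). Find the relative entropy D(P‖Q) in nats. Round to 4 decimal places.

2.1269 nats

D(P‖Q) = Σ p·ln(p/q).
  0.163·ln(0.163/0.733) = -0.24505
  0.796·ln(0.796/0.037) = 2.44267
  0.041·ln(0.041/0.230) = -0.07070
D(P‖Q) = 2.1269 nats.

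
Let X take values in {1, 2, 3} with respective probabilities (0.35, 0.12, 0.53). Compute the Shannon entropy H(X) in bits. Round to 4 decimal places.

H(X) = −Σ p·log₂ p.
  −(0.35)·log₂(0.35) = 0.53010
  −(0.12)·log₂(0.12) = 0.36707
  −(0.53)·log₂(0.53) = 0.48545
Sum: 0.53010 + 0.36707 + 0.48545 = 1.3826 bits.

1.3826 bits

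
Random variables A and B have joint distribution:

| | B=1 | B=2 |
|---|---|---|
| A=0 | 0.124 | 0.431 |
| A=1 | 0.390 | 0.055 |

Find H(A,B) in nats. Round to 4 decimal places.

1.1483 nats

H(A,B) = −Σ p(x,y)·ln p(x,y) over all 4 cells.
  cell (0,1): −0.124·ln0.124 = 0.25885
  cell (0,2): −0.431·ln0.431 = 0.36275
  cell (1,1): −0.390·ln0.390 = 0.36723
  cell (1,2): −0.055·ln0.055 = 0.15952
Sum = 1.1483 nats.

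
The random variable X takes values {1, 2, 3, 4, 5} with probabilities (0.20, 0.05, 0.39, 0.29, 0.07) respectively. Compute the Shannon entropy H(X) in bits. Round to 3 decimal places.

H(X) = −Σ p·log₂ p.
  −(0.20)·log₂(0.20) = 0.4644
  −(0.05)·log₂(0.05) = 0.2161
  −(0.39)·log₂(0.39) = 0.5298
  −(0.29)·log₂(0.29) = 0.5179
  −(0.07)·log₂(0.07) = 0.2686
Sum: 0.4644 + 0.2161 + 0.5298 + 0.5179 + 0.2686 = 1.997 bits.

1.997 bits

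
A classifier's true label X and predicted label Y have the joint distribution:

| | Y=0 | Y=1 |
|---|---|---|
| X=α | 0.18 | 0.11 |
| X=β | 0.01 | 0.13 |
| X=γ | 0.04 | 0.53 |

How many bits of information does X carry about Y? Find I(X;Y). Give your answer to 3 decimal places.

Marginals: p(X) = (0.2900, 0.1400, 0.5700), p(Y) = (0.2300, 0.7700).
I(X;Y) = H(X) + H(Y) − H(X,Y).
H(X) = 1.3773, H(Y) = 0.7780, H(X,Y) = 1.9159.
I(X;Y) = 1.3773 + 0.7780 − 1.9159 = 0.239 bits.

0.239 bits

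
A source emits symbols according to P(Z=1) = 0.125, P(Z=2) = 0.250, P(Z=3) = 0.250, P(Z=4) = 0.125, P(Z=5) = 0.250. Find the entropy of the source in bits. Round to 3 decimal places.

H(Z) = −Σ p·log₂ p.
  −(0.125)·log₂(0.125) = 0.3750
  −(0.250)·log₂(0.250) = 0.5000
  −(0.250)·log₂(0.250) = 0.5000
  −(0.125)·log₂(0.125) = 0.3750
  −(0.250)·log₂(0.250) = 0.5000
Sum: 0.3750 + 0.5000 + 0.5000 + 0.3750 + 0.5000 = 2.250 bits.

2.250 bits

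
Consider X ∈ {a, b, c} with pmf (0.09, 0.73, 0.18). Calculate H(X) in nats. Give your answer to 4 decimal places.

H(X) = −Σ p·ln p.
  −(0.09)·ln(0.09) = 0.21672
  −(0.73)·ln(0.73) = 0.22974
  −(0.18)·ln(0.18) = 0.30866
Sum: 0.21672 + 0.22974 + 0.30866 = 0.7551 nats.

0.7551 nats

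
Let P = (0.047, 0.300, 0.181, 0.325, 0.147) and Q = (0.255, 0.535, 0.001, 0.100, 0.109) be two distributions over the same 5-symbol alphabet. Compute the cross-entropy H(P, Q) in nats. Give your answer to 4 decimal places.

H(P,Q) = −Σ p·ln q.
  −0.047·ln(0.255) = 0.06423
  −0.300·ln(0.535) = 0.18765
  −0.181·ln(0.001) = 1.25030
  −0.325·ln(0.100) = 0.74834
  −0.147·ln(0.109) = 0.32581
H(P,Q) = 2.5763 nats.

2.5763 nats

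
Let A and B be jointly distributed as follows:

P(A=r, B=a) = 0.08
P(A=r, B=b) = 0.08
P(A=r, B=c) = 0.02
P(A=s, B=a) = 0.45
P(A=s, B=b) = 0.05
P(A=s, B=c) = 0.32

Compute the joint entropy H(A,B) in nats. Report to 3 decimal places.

H(A,B) = −Σ p(x,y)·ln p(x,y) over all 6 cells.
  cell (r,a): −0.08·ln0.08 = 0.2021
  cell (r,b): −0.08·ln0.08 = 0.2021
  cell (r,c): −0.02·ln0.02 = 0.0782
  cell (s,a): −0.45·ln0.45 = 0.3593
  cell (s,b): −0.05·ln0.05 = 0.1498
  cell (s,c): −0.32·ln0.32 = 0.3646
Sum = 1.356 nats.

1.356 nats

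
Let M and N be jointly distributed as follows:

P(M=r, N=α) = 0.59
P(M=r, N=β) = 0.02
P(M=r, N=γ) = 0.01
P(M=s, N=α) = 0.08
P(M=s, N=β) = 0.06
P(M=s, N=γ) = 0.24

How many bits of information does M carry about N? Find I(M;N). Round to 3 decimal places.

Marginals: p(M) = (0.6200, 0.3800), p(N) = (0.6700, 0.0800, 0.2500).
I(M;N) = H(M) + H(N) − H(M,N).
H(M) = 0.9580, H(N) = 1.1786, H(M,N) = 1.6576.
I(M;N) = 0.9580 + 1.1786 − 1.6576 = 0.479 bits.

0.479 bits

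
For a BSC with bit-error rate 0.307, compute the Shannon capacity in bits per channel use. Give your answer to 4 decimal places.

0.1103 bits

Binary symmetric channel: C = 1 − h₂(ε) where h₂ is the binary entropy function.
h₂(0.307) = −0.307·log₂0.307 − 0.693·log₂0.693 = 0.8897.
C = 1 − 0.8897 = 0.1103 bits per channel use.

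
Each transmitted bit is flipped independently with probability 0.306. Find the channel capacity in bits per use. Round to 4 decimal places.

Binary symmetric channel: C = 1 − h₂(ε) where h₂ is the binary entropy function.
h₂(0.306) = −0.306·log₂0.306 − 0.694·log₂0.694 = 0.8885.
C = 1 − 0.8885 = 0.1115 bits per channel use.

0.1115 bits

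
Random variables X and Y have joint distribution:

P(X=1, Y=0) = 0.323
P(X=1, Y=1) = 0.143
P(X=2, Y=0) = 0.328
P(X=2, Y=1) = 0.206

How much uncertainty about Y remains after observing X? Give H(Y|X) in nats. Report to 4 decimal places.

Chain rule: H(Y|X) = H(X,Y) − H(X).
Marginals: p(X) = (0.4660, 0.5340), p(Y) = (0.6510, 0.3490).
H(X,Y) = 1.3342 nats; H(X) = 0.6908 nats.
H(Y|X) = 1.3342 − 0.6908 = 0.6434 nats.

0.6434 nats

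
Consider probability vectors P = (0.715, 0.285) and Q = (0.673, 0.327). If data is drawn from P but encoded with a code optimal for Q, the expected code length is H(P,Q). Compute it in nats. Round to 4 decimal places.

0.6017 nats

H(P,Q) = −Σ p·ln q.
  −0.715·ln(0.673) = 0.28315
  −0.285·ln(0.327) = 0.31857
H(P,Q) = 0.6017 nats.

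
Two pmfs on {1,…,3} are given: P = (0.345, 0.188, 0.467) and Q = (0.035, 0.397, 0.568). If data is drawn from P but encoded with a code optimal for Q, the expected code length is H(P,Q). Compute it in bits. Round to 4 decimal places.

H(P,Q) = −Σ p·log₂ q.
  −0.345·log₂(0.035) = 1.66859
  −0.188·log₂(0.397) = 0.25056
  −0.467·log₂(0.568) = 0.38109
H(P,Q) = 2.3002 bits.

2.3002 bits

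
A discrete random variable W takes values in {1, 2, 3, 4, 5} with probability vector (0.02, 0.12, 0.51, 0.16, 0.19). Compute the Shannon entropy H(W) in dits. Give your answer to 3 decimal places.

0.558 dits

H(W) = −Σ p·log₁₀ p.
  −(0.02)·log₁₀(0.02) = 0.0340
  −(0.12)·log₁₀(0.12) = 0.1105
  −(0.51)·log₁₀(0.51) = 0.1491
  −(0.16)·log₁₀(0.16) = 0.1273
  −(0.19)·log₁₀(0.19) = 0.1370
Sum: 0.0340 + 0.1105 + 0.1491 + 0.1273 + 0.1370 = 0.558 dits.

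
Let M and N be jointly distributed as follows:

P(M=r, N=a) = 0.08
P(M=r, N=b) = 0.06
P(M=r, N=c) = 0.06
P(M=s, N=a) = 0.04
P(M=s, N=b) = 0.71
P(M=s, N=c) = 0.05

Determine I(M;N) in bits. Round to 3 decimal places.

Marginals: p(M) = (0.2000, 0.8000), p(N) = (0.1200, 0.7700, 0.1100).
I(M;N) = Σ p(x,y)·log₂[p(x,y)/(p(x)p(y))].
  (r,a): 0.08·log₂(3.3333) = 0.1390
  (r,b): 0.06·log₂(0.3896) = -0.0816
  (r,c): 0.06·log₂(2.7273) = 0.0868
  (s,a): 0.04·log₂(0.4167) = -0.0505
  (s,b): 0.71·log₂(1.1526) = 0.1455
  (s,c): 0.05·log₂(0.5682) = -0.0408
Sum = 0.198 bits.

0.198 bits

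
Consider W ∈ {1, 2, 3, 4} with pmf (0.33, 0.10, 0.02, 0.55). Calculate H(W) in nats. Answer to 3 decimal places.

1.003 nats

H(W) = −Σ p·ln p.
  −(0.33)·ln(0.33) = 0.3659
  −(0.10)·ln(0.10) = 0.2303
  −(0.02)·ln(0.02) = 0.0782
  −(0.55)·ln(0.55) = 0.3288
Sum: 0.3659 + 0.2303 + 0.0782 + 0.3288 = 1.003 nats.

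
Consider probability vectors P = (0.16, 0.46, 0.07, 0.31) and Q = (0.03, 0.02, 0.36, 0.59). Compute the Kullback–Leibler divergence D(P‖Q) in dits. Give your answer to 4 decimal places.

0.6063 dits

D(P‖Q) = Σ p·log₁₀(p/q).
  0.16·log₁₀(0.16/0.03) = 0.11632
  0.46·log₁₀(0.46/0.02) = 0.62639
  0.07·log₁₀(0.07/0.36) = -0.04978
  0.31·log₁₀(0.31/0.59) = -0.08664
D(P‖Q) = 0.6063 dits.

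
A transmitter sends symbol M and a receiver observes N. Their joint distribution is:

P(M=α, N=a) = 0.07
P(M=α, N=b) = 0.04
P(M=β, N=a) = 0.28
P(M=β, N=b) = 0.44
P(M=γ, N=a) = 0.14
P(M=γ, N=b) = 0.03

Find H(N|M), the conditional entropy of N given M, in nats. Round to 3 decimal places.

0.632 nats

Marginals: p(M) = (0.1100, 0.7200, 0.1700), p(N) = (0.4900, 0.5100).
H(N|M) = Σ p(M) · H(N|M=·).
  M=α: p=0.1100, H(N|M=α) = 0.6555
  M=β: p=0.7200, H(N|M=β) = 0.6682
  M=γ: p=0.1700, H(N|M=γ) = 0.4660
Weighted sum = 0.632 nats.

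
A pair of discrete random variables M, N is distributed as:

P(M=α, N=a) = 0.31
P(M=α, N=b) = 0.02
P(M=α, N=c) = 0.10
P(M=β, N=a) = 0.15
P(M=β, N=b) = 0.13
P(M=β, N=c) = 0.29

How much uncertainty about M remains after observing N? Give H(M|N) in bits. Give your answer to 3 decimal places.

Chain rule: H(M|N) = H(M,N) − H(N).
Marginals: p(M) = (0.4300, 0.5700), p(N) = (0.4600, 0.1500, 0.3900).
H(M,N) = 2.2800 bits; H(N) = 1.4557 bits.
H(M|N) = 2.2800 − 1.4557 = 0.824 bits.

0.824 bits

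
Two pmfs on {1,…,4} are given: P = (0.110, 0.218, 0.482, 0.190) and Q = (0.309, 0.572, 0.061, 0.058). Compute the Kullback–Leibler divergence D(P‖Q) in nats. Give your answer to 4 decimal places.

0.8979 nats

D(P‖Q) = Σ p·ln(p/q).
  0.110·ln(0.110/0.309) = -0.11361
  0.218·ln(0.218/0.572) = -0.21029
  0.482·ln(0.482/0.061) = 0.99633
  0.190·ln(0.190/0.058) = 0.22545
D(P‖Q) = 0.8979 nats.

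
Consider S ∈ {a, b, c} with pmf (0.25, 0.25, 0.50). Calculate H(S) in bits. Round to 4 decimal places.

H(S) = −Σ p·log₂ p.
  −(0.25)·log₂(0.25) = 0.50000
  −(0.25)·log₂(0.25) = 0.50000
  −(0.50)·log₂(0.50) = 0.50000
Sum: 0.50000 + 0.50000 + 0.50000 = 1.5000 bits.

1.5000 bits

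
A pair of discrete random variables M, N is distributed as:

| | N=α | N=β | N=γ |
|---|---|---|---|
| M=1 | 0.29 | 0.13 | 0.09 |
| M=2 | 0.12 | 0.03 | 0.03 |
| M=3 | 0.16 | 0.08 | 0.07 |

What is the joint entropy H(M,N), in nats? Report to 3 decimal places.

1.987 nats

H(M,N) = −Σ p(x,y)·ln p(x,y) over all 9 cells.
  cell (1,α): −0.29·ln0.29 = 0.3590
  cell (1,β): −0.13·ln0.13 = 0.2652
  cell (1,γ): −0.09·ln0.09 = 0.2167
  cell (2,α): −0.12·ln0.12 = 0.2544
  cell (2,β): −0.03·ln0.03 = 0.1052
  cell (2,γ): −0.03·ln0.03 = 0.1052
  cell (3,α): −0.16·ln0.16 = 0.2932
  cell (3,β): −0.08·ln0.08 = 0.2021
  cell (3,γ): −0.07·ln0.07 = 0.1861
Sum = 1.987 nats.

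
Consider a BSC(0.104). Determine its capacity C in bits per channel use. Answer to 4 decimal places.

Binary symmetric channel: C = 1 − h₂(ε) where h₂ is the binary entropy function.
h₂(0.104) = −0.104·log₂0.104 − 0.896·log₂0.896 = 0.4815.
C = 1 − 0.4815 = 0.5185 bits per channel use.

0.5185 bits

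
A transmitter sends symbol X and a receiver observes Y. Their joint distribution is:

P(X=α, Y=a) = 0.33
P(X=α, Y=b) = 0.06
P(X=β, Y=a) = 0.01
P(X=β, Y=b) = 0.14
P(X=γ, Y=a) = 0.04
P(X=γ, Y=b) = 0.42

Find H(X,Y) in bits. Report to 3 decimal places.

H(X,Y) = −Σ p(x,y)·log₂ p(x,y) over all 6 cells.
  cell (α,a): −0.33·log₂0.33 = 0.5278
  cell (α,b): −0.06·log₂0.06 = 0.2435
  cell (β,a): −0.01·log₂0.01 = 0.0664
  cell (β,b): −0.14·log₂0.14 = 0.3971
  cell (γ,a): −0.04·log₂0.04 = 0.1858
  cell (γ,b): −0.42·log₂0.42 = 0.5256
Sum = 1.946 bits.

1.946 bits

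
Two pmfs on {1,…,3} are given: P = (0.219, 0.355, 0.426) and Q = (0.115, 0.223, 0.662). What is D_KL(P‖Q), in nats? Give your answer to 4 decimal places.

D(P‖Q) = Σ p·ln(p/q).
  0.219·ln(0.219/0.115) = 0.14107
  0.355·ln(0.355/0.223) = 0.16506
  0.426·ln(0.426/0.662) = -0.18779
D(P‖Q) = 0.1183 nats.

0.1183 nats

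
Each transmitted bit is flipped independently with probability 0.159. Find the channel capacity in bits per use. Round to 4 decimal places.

0.3681 bits

Binary symmetric channel: C = 1 − h₂(ε) where h₂ is the binary entropy function.
h₂(0.159) = −0.159·log₂0.159 − 0.841·log₂0.841 = 0.6319.
C = 1 − 0.6319 = 0.3681 bits per channel use.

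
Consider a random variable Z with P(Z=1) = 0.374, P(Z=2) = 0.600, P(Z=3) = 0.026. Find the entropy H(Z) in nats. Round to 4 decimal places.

0.7692 nats

H(Z) = −Σ p·ln p.
  −(0.374)·ln(0.374) = 0.36783
  −(0.600)·ln(0.600) = 0.30650
  −(0.026)·ln(0.026) = 0.09489
Sum: 0.36783 + 0.30650 + 0.09489 = 0.7692 nats.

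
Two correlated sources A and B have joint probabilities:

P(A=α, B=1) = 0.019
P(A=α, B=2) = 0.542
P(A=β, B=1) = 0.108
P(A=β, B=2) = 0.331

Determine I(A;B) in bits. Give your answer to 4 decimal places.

Marginals: p(A) = (0.5610, 0.4390), p(B) = (0.1270, 0.8730).
I(A;B) = Σ p(x,y)·log₂[p(x,y)/(p(x)p(y))].
  (α,1): 0.019·log₂(0.2667) = -0.03623
  (α,2): 0.542·log₂(1.1067) = 0.07926
  (β,1): 0.108·log₂(1.9371) = 0.10302
  (β,2): 0.331·log₂(0.8637) = -0.06999
Sum = 0.0761 bits.

0.0761 bits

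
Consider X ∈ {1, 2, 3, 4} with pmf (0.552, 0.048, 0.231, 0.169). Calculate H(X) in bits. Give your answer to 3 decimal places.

H(X) = −Σ p·log₂ p.
  −(0.552)·log₂(0.552) = 0.4732
  −(0.048)·log₂(0.048) = 0.2103
  −(0.231)·log₂(0.231) = 0.4883
  −(0.169)·log₂(0.169) = 0.4335
Sum: 0.4732 + 0.2103 + 0.4883 + 0.4335 = 1.605 bits.

1.605 bits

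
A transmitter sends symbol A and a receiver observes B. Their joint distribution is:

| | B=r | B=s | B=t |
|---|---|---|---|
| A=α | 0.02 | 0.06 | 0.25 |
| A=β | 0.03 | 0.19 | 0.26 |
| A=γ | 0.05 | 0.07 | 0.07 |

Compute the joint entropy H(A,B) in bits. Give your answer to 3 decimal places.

H(A,B) = −Σ p(x,y)·log₂ p(x,y) over all 9 cells.
  cell (α,r): −0.02·log₂0.02 = 0.1129
  cell (α,s): −0.06·log₂0.06 = 0.2435
  cell (α,t): −0.25·log₂0.25 = 0.5000
  cell (β,r): −0.03·log₂0.03 = 0.1518
  cell (β,s): −0.19·log₂0.19 = 0.4552
  cell (β,t): −0.26·log₂0.26 = 0.5053
  cell (γ,r): −0.05·log₂0.05 = 0.2161
  cell (γ,s): −0.07·log₂0.07 = 0.2686
  cell (γ,t): −0.07·log₂0.07 = 0.2686
Sum = 2.722 bits.

2.722 bits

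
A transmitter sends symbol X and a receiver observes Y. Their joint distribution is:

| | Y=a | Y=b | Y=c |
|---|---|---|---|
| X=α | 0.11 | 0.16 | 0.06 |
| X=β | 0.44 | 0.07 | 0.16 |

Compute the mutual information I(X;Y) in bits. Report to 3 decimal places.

0.128 bits

Marginals: p(X) = (0.3300, 0.6700), p(Y) = (0.5500, 0.2300, 0.2200).
I(X;Y) = Σ p(x,y)·log₂[p(x,y)/(p(x)p(y))].
  (α,a): 0.11·log₂(0.6061) = -0.0795
  (α,b): 0.16·log₂(2.1080) = 0.1721
  (α,c): 0.06·log₂(0.8264) = -0.0165
  (β,a): 0.44·log₂(1.1940) = 0.1126
  (β,b): 0.07·log₂(0.4543) = -0.0797
  (β,c): 0.16·log₂(1.0855) = 0.0189
Sum = 0.128 bits.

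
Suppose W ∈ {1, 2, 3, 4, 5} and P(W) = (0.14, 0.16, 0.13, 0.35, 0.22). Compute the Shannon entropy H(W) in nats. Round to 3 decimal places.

1.534 nats

H(W) = −Σ p·ln p.
  −(0.14)·ln(0.14) = 0.2753
  −(0.16)·ln(0.16) = 0.2932
  −(0.13)·ln(0.13) = 0.2652
  −(0.35)·ln(0.35) = 0.3674
  −(0.22)·ln(0.22) = 0.3331
Sum: 0.2753 + 0.2932 + 0.2652 + 0.3674 + 0.3331 = 1.534 nats.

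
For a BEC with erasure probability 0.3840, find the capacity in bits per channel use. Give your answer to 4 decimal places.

Binary erasure channel: capacity C = 1 − ε.
C = 1 − 0.3840 = 0.6160 bits per channel use.

0.6160 bits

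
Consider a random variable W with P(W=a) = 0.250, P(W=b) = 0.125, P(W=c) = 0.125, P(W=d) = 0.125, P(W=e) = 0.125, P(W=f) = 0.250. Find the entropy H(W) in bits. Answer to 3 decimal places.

H(W) = −Σ p·log₂ p.
  −(0.250)·log₂(0.250) = 0.5000
  −(0.125)·log₂(0.125) = 0.3750
  −(0.125)·log₂(0.125) = 0.3750
  −(0.125)·log₂(0.125) = 0.3750
  −(0.125)·log₂(0.125) = 0.3750
  −(0.250)·log₂(0.250) = 0.5000
Sum: 0.5000 + 0.3750 + 0.3750 + 0.3750 + 0.3750 + 0.5000 = 2.500 bits.

2.500 bits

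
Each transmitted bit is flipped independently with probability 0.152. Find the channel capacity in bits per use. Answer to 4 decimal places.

0.3852 bits

Binary symmetric channel: C = 1 − h₂(ε) where h₂ is the binary entropy function.
h₂(0.152) = −0.152·log₂0.152 − 0.848·log₂0.848 = 0.6148.
C = 1 − 0.6148 = 0.3852 bits per channel use.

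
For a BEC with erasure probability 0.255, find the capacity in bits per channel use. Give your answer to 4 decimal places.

0.7450 bits

Binary erasure channel: capacity C = 1 − ε.
C = 1 − 0.255 = 0.7450 bits per channel use.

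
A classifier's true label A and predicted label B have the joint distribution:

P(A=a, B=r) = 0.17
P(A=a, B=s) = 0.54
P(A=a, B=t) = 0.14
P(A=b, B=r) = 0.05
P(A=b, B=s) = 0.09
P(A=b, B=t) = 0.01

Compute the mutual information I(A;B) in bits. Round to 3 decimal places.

Marginals: p(A) = (0.8500, 0.1500), p(B) = (0.2200, 0.6300, 0.1500).
I(A;B) = H(A) + H(B) − H(A,B).
H(A) = 0.6098, H(B) = 1.3111, H(A,B) = 1.9069.
I(A;B) = 0.6098 + 1.3111 − 1.9069 = 0.014 bits.

0.014 bits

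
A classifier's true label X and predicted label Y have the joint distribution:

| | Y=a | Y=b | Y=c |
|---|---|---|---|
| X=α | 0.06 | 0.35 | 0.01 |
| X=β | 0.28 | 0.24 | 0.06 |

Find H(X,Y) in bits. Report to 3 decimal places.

2.092 bits

H(X,Y) = −Σ p(x,y)·log₂ p(x,y) over all 6 cells.
  cell (α,a): −0.06·log₂0.06 = 0.2435
  cell (α,b): −0.35·log₂0.35 = 0.5301
  cell (α,c): −0.01·log₂0.01 = 0.0664
  cell (β,a): −0.28·log₂0.28 = 0.5142
  cell (β,b): −0.24·log₂0.24 = 0.4941
  cell (β,c): −0.06·log₂0.06 = 0.2435
Sum = 2.092 bits.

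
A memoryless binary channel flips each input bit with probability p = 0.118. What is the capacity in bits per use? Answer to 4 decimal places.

0.4764 bits

Binary symmetric channel: C = 1 − h₂(ε) where h₂ is the binary entropy function.
h₂(0.118) = −0.118·log₂0.118 − 0.882·log₂0.882 = 0.5236.
C = 1 − 0.5236 = 0.4764 bits per channel use.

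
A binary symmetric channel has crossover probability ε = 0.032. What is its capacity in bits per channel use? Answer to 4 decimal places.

0.7957 bits

Binary symmetric channel: C = 1 − h₂(ε) where h₂ is the binary entropy function.
h₂(0.032) = −0.032·log₂0.032 − 0.968·log₂0.968 = 0.2043.
C = 1 − 0.2043 = 0.7957 bits per channel use.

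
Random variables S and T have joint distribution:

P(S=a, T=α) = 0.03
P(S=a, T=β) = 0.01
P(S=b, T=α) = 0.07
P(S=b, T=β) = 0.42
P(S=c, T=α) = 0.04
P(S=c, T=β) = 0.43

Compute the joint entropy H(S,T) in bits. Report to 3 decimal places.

H(S,T) = −Σ p(x,y)·log₂ p(x,y) over all 6 cells.
  cell (a,α): −0.03·log₂0.03 = 0.1518
  cell (a,β): −0.01·log₂0.01 = 0.0664
  cell (b,α): −0.07·log₂0.07 = 0.2686
  cell (b,β): −0.42·log₂0.42 = 0.5256
  cell (c,α): −0.04·log₂0.04 = 0.1858
  cell (c,β): −0.43·log₂0.43 = 0.5236
Sum = 1.722 bits.

1.722 bits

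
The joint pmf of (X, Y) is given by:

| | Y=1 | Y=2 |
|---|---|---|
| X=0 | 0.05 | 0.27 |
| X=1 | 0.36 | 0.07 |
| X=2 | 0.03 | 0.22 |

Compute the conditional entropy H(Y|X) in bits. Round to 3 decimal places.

0.608 bits

Chain rule: H(Y|X) = H(X,Y) − H(X).
Marginals: p(X) = (0.3200, 0.4300, 0.2500), p(Y) = (0.4400, 0.5600).
H(X,Y) = 2.1576 bits; H(X) = 1.5496 bits.
H(Y|X) = 2.1576 − 1.5496 = 0.608 bits.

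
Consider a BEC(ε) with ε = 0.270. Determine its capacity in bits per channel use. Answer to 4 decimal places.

Binary erasure channel: capacity C = 1 − ε.
C = 1 − 0.270 = 0.7300 bits per channel use.

0.7300 bits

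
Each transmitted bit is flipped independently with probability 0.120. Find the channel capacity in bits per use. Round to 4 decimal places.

0.4706 bits

Binary symmetric channel: C = 1 − h₂(ε) where h₂ is the binary entropy function.
h₂(0.120) = −0.120·log₂0.120 − 0.880·log₂0.880 = 0.5294.
C = 1 − 0.5294 = 0.4706 bits per channel use.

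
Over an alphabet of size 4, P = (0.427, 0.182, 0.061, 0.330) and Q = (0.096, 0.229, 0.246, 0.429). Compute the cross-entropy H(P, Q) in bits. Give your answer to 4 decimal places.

2.3570 bits

H(P,Q) = −Σ p·log₂ q.
  −0.427·log₂(0.096) = 1.44361
  −0.182·log₂(0.229) = 0.38704
  −0.061·log₂(0.246) = 0.12342
  −0.330·log₂(0.429) = 0.40291
H(P,Q) = 2.3570 bits.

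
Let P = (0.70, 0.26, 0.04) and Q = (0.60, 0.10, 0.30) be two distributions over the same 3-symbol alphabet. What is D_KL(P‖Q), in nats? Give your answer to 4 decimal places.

D(P‖Q) = Σ p·ln(p/q).
  0.70·ln(0.70/0.60) = 0.10791
  0.26·ln(0.26/0.10) = 0.24843
  0.04·ln(0.04/0.30) = -0.08060
D(P‖Q) = 0.2757 nats.

0.2757 nats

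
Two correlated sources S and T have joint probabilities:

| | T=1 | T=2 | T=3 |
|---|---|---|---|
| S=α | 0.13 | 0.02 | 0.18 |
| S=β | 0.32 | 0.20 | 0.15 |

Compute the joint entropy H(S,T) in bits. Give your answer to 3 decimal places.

2.342 bits

H(S,T) = −Σ p(x,y)·log₂ p(x,y) over all 6 cells.
  cell (α,1): −0.13·log₂0.13 = 0.3826
  cell (α,2): −0.02·log₂0.02 = 0.1129
  cell (α,3): −0.18·log₂0.18 = 0.4453
  cell (β,1): −0.32·log₂0.32 = 0.5260
  cell (β,2): −0.20·log₂0.20 = 0.4644
  cell (β,3): −0.15·log₂0.15 = 0.4105
Sum = 2.342 bits.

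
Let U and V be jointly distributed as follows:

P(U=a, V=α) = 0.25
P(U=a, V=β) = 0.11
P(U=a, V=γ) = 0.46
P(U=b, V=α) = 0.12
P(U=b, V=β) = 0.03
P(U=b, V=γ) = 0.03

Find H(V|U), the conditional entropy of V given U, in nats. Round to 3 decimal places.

0.940 nats

Marginals: p(U) = (0.8200, 0.1800), p(V) = (0.3700, 0.1400, 0.4900).
H(V|U) = Σ p(U) · H(V|U=·).
  U=a: p=0.8200, H(V|U=a) = 0.9559
  U=b: p=0.1800, H(V|U=b) = 0.8676
Weighted sum = 0.940 nats.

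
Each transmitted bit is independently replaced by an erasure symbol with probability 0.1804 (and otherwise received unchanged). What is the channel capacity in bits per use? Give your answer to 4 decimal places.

Binary erasure channel: capacity C = 1 − ε.
C = 1 − 0.1804 = 0.8196 bits per channel use.

0.8196 bits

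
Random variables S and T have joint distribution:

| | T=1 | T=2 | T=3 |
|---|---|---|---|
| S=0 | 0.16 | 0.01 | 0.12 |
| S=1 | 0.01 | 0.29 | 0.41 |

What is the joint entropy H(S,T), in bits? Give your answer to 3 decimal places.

1.968 bits

H(S,T) = −Σ p(x,y)·log₂ p(x,y) over all 6 cells.
  cell (0,1): −0.16·log₂0.16 = 0.4230
  cell (0,2): −0.01·log₂0.01 = 0.0664
  cell (0,3): −0.12·log₂0.12 = 0.3671
  cell (1,1): −0.01·log₂0.01 = 0.0664
  cell (1,2): −0.29·log₂0.29 = 0.5179
  cell (1,3): −0.41·log₂0.41 = 0.5274
Sum = 1.968 bits.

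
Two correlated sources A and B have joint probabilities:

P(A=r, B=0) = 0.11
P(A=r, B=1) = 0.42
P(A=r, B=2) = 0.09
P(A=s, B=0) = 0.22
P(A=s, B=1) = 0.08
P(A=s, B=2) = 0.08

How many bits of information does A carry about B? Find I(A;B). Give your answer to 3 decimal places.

0.168 bits

Marginals: p(A) = (0.6200, 0.3800), p(B) = (0.3300, 0.5000, 0.1700).
I(A;B) = H(A) + H(B) − H(A,B).
H(A) = 0.9580, H(B) = 1.4624, H(A,B) = 2.2522.
I(A;B) = 0.9580 + 1.4624 − 2.2522 = 0.168 bits.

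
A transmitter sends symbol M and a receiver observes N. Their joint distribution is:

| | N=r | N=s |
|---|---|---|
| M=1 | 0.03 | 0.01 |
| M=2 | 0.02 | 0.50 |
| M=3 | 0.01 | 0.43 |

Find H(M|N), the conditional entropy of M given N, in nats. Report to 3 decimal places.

0.758 nats

Marginals: p(M) = (0.0400, 0.5200, 0.4400), p(N) = (0.0600, 0.9400).
H(M|N) = Σ p(N) · H(M|N=·).
  N=r: p=0.0600, H(M|N=r) = 1.0114
  N=s: p=0.9400, H(M|N=s) = 0.7419
Weighted sum = 0.758 nats.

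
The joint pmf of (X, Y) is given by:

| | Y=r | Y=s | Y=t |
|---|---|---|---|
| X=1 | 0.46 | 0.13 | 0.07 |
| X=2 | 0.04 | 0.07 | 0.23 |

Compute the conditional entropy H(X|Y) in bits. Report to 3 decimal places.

Chain rule: H(X|Y) = H(X,Y) − H(Y).
Marginals: p(X) = (0.6600, 0.3400), p(Y) = (0.5000, 0.2000, 0.3000).
H(X,Y) = 2.1085 bits; H(Y) = 1.4855 bits.
H(X|Y) = 2.1085 − 1.4855 = 0.623 bits.

0.623 bits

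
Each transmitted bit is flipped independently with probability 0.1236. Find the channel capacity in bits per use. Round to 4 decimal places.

0.4604 bits

Binary symmetric channel: C = 1 − h₂(ε) where h₂ is the binary entropy function.
h₂(0.1236) = −0.1236·log₂0.1236 − 0.8764·log₂0.8764 = 0.5396.
C = 1 − 0.5396 = 0.4604 bits per channel use.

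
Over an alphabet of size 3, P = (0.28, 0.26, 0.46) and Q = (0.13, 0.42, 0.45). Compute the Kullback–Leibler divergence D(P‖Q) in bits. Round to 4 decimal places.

D(P‖Q) = Σ p·log₂(p/q).
  0.28·log₂(0.28/0.13) = 0.30994
  0.26·log₂(0.26/0.42) = -0.17989
  0.46·log₂(0.46/0.45) = 0.01459
D(P‖Q) = 0.1446 bits.

0.1446 bits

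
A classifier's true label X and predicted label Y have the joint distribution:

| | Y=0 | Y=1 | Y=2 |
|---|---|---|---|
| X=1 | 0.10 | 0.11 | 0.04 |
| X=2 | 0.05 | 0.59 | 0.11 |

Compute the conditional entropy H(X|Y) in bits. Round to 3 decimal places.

0.702 bits

Chain rule: H(X|Y) = H(X,Y) − H(Y).
Marginals: p(X) = (0.2500, 0.7500), p(Y) = (0.1500, 0.7000, 0.1500).
H(X,Y) = 1.8837 bits; H(Y) = 1.1813 bits.
H(X|Y) = 1.8837 − 1.1813 = 0.702 bits.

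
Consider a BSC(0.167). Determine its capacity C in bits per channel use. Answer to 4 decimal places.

0.3492 bits

Binary symmetric channel: C = 1 − h₂(ε) where h₂ is the binary entropy function.
h₂(0.167) = −0.167·log₂0.167 − 0.833·log₂0.833 = 0.6508.
C = 1 − 0.6508 = 0.3492 bits per channel use.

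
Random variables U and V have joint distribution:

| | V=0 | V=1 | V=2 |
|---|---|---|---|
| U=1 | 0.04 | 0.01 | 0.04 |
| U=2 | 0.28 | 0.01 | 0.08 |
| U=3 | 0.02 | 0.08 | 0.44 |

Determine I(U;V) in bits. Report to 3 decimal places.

0.418 bits

Marginals: p(U) = (0.0900, 0.3700, 0.5400), p(V) = (0.3400, 0.1000, 0.5600).
I(U;V) = Σ p(x,y)·log₂[p(x,y)/(p(x)p(y))].
  (1,0): 0.04·log₂(1.3072) = 0.0155
  (1,1): 0.01·log₂(1.1111) = 0.0015
  (1,2): 0.04·log₂(0.7937) = -0.0133
  (2,0): 0.28·log₂(2.2258) = 0.3232
  (2,1): 0.01·log₂(0.2703) = -0.0189
  (2,2): 0.08·log₂(0.3861) = -0.1098
  (3,0): 0.02·log₂(0.1089) = -0.0640
  (3,1): 0.08·log₂(1.4815) = 0.0454
  (3,2): 0.44·log₂(1.4550) = 0.2381
Sum = 0.418 bits.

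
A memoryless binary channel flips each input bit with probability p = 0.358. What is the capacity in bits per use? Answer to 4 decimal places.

0.0590 bits

Binary symmetric channel: C = 1 − h₂(ε) where h₂ is the binary entropy function.
h₂(0.358) = −0.358·log₂0.358 − 0.642·log₂0.642 = 0.9410.
C = 1 − 0.9410 = 0.0590 bits per channel use.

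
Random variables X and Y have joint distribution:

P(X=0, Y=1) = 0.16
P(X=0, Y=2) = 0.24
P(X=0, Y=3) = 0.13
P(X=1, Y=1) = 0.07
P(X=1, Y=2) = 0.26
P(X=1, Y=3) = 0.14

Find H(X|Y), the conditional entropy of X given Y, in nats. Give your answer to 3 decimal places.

0.674 nats

Marginals: p(X) = (0.5300, 0.4700), p(Y) = (0.2300, 0.5000, 0.2700).
H(X|Y) = Σ p(Y) · H(X|Y=·).
  Y=1: p=0.2300, H(X|Y=1) = 0.6145
  Y=2: p=0.5000, H(X|Y=2) = 0.6923
  Y=3: p=0.2700, H(X|Y=3) = 0.6925
Weighted sum = 0.674 nats.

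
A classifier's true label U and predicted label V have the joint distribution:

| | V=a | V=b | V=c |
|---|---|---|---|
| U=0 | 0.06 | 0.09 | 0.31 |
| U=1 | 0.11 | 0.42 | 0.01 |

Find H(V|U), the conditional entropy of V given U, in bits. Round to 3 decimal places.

1.027 bits

Chain rule: H(V|U) = H(U,V) − H(U).
Marginals: p(U) = (0.4600, 0.5400), p(V) = (0.1700, 0.5100, 0.3200).
H(U,V) = 2.0224 bits; H(U) = 0.9954 bits.
H(V|U) = 2.0224 − 0.9954 = 1.027 bits.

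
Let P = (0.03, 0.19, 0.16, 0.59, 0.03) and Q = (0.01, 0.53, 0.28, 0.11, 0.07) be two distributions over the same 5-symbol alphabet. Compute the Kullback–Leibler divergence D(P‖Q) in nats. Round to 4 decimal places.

0.7141 nats

D(P‖Q) = Σ p·ln(p/q).
  0.03·ln(0.03/0.01) = 0.03296
  0.19·ln(0.19/0.53) = -0.19491
  0.16·ln(0.16/0.28) = -0.08954
  0.59·ln(0.59/0.11) = 0.99099
  0.03·ln(0.03/0.07) = -0.02542
D(P‖Q) = 0.7141 nats.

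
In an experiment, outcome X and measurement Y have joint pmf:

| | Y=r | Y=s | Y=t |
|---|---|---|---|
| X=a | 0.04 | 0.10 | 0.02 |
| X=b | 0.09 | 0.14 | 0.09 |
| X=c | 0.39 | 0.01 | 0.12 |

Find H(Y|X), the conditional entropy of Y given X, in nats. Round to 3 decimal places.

Chain rule: H(Y|X) = H(X,Y) − H(X).
Marginals: p(X) = (0.1600, 0.3200, 0.5200), p(Y) = (0.5200, 0.2500, 0.2300).
H(X,Y) = 1.8137 nats; H(X) = 0.9979 nats.
H(Y|X) = 1.8137 − 0.9979 = 0.816 nats.

0.816 nats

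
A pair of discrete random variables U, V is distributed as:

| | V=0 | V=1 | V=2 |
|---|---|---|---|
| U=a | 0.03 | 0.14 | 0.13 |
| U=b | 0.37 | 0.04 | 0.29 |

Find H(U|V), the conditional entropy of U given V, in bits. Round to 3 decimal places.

Chain rule: H(U|V) = H(U,V) − H(V).
Marginals: p(U) = (0.3000, 0.7000), p(V) = (0.4000, 0.1800, 0.4200).
H(U,V) = 2.1659 bits; H(V) = 1.4997 bits.
H(U|V) = 2.1659 − 1.4997 = 0.666 bits.

0.666 bits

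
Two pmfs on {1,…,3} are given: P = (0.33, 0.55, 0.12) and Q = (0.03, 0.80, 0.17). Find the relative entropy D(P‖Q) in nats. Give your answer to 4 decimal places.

0.5434 nats

D(P‖Q) = Σ p·ln(p/q).
  0.33·ln(0.33/0.03) = 0.79131
  0.55·ln(0.55/0.80) = -0.20608
  0.12·ln(0.12/0.17) = -0.04180
D(P‖Q) = 0.5434 nats.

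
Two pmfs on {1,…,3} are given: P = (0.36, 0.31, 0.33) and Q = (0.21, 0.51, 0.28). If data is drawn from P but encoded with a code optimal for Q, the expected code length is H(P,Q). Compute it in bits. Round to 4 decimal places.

H(P,Q) = −Σ p·log₂ q.
  −0.36·log₂(0.21) = 0.81055
  −0.31·log₂(0.51) = 0.30114
  −0.33·log₂(0.28) = 0.60605
H(P,Q) = 1.7177 bits.

1.7177 bits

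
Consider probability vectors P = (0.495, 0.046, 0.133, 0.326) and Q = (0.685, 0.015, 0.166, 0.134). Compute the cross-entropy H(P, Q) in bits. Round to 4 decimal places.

H(P,Q) = −Σ p·log₂ q.
  −0.495·log₂(0.685) = 0.27018
  −0.046·log₂(0.015) = 0.27871
  −0.133·log₂(0.166) = 0.34457
  −0.326·log₂(0.134) = 0.94530
H(P,Q) = 1.8388 bits.

1.8388 bits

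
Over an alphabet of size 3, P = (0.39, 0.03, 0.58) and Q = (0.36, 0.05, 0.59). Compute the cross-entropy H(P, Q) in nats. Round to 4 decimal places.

H(P,Q) = −Σ p·ln q.
  −0.39·ln(0.36) = 0.39844
  −0.03·ln(0.05) = 0.08987
  −0.58·ln(0.59) = 0.30603
H(P,Q) = 0.7943 nats.

0.7943 nats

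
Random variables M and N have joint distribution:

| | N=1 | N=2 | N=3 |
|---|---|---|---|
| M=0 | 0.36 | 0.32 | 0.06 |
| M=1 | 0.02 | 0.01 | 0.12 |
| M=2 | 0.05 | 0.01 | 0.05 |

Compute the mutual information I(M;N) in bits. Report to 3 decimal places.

Marginals: p(M) = (0.7400, 0.1500, 0.1100), p(N) = (0.4300, 0.3400, 0.2300).
I(M;N) = Σ p(x,y)·log₂[p(x,y)/(p(x)p(y))].
  (0,1): 0.36·log₂(1.1314) = 0.0641
  (0,2): 0.32·log₂(1.2719) = 0.1110
  (0,3): 0.06·log₂(0.3525) = -0.0903
  (1,1): 0.02·log₂(0.3101) = -0.0338
  (1,2): 0.01·log₂(0.1961) = -0.0235
  (1,3): 0.12·log₂(3.4783) = 0.2158
  (2,1): 0.05·log₂(1.0571) = 0.0040
  (2,2): 0.01·log₂(0.2674) = -0.0190
  (2,3): 0.05·log₂(1.9763) = 0.0491
Sum = 0.277 bits.

0.277 bits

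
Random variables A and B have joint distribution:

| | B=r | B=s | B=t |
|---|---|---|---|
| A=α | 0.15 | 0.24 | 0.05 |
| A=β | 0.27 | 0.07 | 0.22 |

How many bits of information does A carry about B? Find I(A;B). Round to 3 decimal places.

Marginals: p(A) = (0.4400, 0.5600), p(B) = (0.4200, 0.3100, 0.2700).
I(A;B) = H(A) + H(B) − H(A,B).
H(A) = 0.9896, H(B) = 1.5595, H(A,B) = 2.3799.
I(A;B) = 0.9896 + 1.5595 − 2.3799 = 0.169 bits.

0.169 bits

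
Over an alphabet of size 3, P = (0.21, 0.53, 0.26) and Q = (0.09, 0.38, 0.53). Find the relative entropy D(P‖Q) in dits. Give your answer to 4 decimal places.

D(P‖Q) = Σ p·log₁₀(p/q).
  0.21·log₁₀(0.21/0.09) = 0.07728
  0.53·log₁₀(0.53/0.38) = 0.07658
  0.26·log₁₀(0.26/0.53) = -0.08042
D(P‖Q) = 0.0734 dits.

0.0734 dits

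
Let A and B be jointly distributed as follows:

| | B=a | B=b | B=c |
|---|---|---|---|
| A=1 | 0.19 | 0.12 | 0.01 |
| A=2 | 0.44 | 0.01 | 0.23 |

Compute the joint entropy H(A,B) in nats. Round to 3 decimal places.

1.361 nats

H(A,B) = −Σ p(x,y)·ln p(x,y) over all 6 cells.
  cell (1,a): −0.19·ln0.19 = 0.3155
  cell (1,b): −0.12·ln0.12 = 0.2544
  cell (1,c): −0.01·ln0.01 = 0.0461
  cell (2,a): −0.44·ln0.44 = 0.3612
  cell (2,b): −0.01·ln0.01 = 0.0461
  cell (2,c): −0.23·ln0.23 = 0.3380
Sum = 1.361 nats.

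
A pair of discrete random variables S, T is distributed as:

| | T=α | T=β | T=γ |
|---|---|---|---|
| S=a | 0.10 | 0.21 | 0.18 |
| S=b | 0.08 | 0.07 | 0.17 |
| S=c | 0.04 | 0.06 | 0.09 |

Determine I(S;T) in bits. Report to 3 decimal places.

0.030 bits

Marginals: p(S) = (0.4900, 0.3200, 0.1900), p(T) = (0.2200, 0.3400, 0.4400).
I(S;T) = Σ p(x,y)·log₂[p(x,y)/(p(x)p(y))].
  (a,α): 0.10·log₂(0.9276) = -0.0108
  (a,β): 0.21·log₂(1.2605) = 0.0701
  (a,γ): 0.18·log₂(0.8349) = -0.0469
  (b,α): 0.08·log₂(1.1364) = 0.0148
  (b,β): 0.07·log₂(0.6434) = -0.0445
  (b,γ): 0.17·log₂(1.2074) = 0.0462
  (c,α): 0.04·log₂(0.9569) = -0.0025
  (c,β): 0.06·log₂(0.9288) = -0.0064
  (c,γ): 0.09·log₂(1.0766) = 0.0096
Sum = 0.030 bits.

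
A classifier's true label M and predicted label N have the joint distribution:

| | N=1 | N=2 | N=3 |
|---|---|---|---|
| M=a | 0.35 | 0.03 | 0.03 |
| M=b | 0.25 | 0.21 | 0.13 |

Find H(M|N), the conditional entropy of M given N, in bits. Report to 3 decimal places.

0.830 bits

Marginals: p(M) = (0.4100, 0.5900), p(N) = (0.6000, 0.2400, 0.1600).
H(M|N) = Σ p(N) · H(M|N=·).
  N=1: p=0.6000, H(M|N=1) = 0.9799
  N=2: p=0.2400, H(M|N=2) = 0.5436
  N=3: p=0.1600, H(M|N=3) = 0.6962
Weighted sum = 0.830 bits.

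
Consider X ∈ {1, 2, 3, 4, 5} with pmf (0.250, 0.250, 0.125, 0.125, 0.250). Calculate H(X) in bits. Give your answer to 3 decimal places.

H(X) = −Σ p·log₂ p.
  −(0.250)·log₂(0.250) = 0.5000
  −(0.250)·log₂(0.250) = 0.5000
  −(0.125)·log₂(0.125) = 0.3750
  −(0.125)·log₂(0.125) = 0.3750
  −(0.250)·log₂(0.250) = 0.5000
Sum: 0.5000 + 0.5000 + 0.3750 + 0.3750 + 0.5000 = 2.250 bits.

2.250 bits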